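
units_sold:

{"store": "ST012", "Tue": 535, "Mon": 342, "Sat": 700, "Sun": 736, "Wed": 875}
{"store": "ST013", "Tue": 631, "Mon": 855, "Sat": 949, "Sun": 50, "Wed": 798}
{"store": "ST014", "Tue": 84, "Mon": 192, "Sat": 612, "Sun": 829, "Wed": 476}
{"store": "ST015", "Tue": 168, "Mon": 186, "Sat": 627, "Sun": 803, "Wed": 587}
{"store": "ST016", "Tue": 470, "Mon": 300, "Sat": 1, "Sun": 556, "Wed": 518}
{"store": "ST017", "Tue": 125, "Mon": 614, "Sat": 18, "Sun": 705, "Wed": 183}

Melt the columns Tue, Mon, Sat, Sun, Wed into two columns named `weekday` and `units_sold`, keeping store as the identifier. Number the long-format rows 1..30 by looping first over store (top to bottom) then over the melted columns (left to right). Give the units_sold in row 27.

30 rows total (6 × 5). Row 27: index ⌊(27-1)/5⌋ = 5 into store → ST017; (27-1) mod 5 = 1 into the melted columns → Mon.
So row 27 is (ST017, Mon, 614); units_sold = 614.

614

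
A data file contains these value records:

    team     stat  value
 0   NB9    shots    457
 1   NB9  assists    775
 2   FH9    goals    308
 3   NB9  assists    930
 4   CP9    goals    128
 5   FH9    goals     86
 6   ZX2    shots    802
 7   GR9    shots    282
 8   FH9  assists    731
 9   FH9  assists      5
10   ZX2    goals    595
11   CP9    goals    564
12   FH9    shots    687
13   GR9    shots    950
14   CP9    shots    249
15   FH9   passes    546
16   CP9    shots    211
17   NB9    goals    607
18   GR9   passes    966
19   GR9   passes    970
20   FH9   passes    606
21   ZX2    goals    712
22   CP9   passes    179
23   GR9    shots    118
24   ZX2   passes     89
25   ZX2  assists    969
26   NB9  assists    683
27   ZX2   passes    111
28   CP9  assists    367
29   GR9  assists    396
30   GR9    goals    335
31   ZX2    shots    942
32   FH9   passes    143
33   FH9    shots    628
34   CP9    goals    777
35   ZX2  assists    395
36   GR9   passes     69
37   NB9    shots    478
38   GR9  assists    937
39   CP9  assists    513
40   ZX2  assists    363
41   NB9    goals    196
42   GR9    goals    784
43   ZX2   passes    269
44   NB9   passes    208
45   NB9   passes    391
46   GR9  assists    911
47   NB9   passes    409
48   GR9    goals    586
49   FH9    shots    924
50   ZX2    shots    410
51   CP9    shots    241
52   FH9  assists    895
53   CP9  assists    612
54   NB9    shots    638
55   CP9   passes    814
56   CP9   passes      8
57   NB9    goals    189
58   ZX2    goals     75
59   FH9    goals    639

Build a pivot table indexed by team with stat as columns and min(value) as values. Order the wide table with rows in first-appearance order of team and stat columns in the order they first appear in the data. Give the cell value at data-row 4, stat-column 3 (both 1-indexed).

With rows in first-appearance order of team, row 4 is team=ZX2. stat columns in first-appearance order: shots, assists, goals, passes; column 3 is goals.
Long rows with team=ZX2, stat=goals: min(595, 712, 75) = 75.

75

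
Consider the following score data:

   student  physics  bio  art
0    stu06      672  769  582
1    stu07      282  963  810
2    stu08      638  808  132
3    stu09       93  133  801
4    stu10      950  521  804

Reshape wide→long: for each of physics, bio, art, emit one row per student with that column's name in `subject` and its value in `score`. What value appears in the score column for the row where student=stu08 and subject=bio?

Unpivoting turns each (student, wide-column) pair into one long row.
The wide cell at row stu08, column bio holds 808, so the long row (stu08, bio) has score=808.

808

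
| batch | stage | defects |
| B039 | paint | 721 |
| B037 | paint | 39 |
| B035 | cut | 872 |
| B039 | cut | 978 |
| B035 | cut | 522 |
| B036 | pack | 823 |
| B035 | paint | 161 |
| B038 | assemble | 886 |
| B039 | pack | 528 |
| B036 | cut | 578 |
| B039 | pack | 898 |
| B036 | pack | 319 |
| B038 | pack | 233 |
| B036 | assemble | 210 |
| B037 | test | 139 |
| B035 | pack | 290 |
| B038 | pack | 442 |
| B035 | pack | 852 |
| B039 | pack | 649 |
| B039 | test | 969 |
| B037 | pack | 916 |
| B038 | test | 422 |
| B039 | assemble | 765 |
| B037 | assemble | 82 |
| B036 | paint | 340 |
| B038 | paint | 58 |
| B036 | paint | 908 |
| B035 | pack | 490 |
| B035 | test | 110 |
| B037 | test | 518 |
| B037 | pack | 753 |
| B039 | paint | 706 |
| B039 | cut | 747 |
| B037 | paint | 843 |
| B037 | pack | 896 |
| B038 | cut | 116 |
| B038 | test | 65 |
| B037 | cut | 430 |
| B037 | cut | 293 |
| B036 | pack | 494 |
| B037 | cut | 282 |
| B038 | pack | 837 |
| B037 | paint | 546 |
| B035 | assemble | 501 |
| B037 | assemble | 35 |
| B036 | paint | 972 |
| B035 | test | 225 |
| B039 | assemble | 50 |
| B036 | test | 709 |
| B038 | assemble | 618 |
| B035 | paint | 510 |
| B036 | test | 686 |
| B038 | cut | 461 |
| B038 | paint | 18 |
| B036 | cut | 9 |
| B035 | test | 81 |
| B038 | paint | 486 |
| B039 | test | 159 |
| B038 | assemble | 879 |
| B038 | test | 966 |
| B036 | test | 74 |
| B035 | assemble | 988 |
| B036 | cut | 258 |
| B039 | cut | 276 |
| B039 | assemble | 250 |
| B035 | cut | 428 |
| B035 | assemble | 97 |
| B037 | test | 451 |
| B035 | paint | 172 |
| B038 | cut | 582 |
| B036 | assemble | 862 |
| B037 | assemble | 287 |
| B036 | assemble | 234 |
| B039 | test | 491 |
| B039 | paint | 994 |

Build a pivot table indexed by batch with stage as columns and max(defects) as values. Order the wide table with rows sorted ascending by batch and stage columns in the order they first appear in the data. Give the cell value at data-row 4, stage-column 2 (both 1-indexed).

582

With rows sorted ascending by batch, row 4 is batch=B038. stage columns in first-appearance order: paint, cut, pack, assemble, test; column 2 is cut.
Long rows with batch=B038, stage=cut: max(116, 461, 582) = 582.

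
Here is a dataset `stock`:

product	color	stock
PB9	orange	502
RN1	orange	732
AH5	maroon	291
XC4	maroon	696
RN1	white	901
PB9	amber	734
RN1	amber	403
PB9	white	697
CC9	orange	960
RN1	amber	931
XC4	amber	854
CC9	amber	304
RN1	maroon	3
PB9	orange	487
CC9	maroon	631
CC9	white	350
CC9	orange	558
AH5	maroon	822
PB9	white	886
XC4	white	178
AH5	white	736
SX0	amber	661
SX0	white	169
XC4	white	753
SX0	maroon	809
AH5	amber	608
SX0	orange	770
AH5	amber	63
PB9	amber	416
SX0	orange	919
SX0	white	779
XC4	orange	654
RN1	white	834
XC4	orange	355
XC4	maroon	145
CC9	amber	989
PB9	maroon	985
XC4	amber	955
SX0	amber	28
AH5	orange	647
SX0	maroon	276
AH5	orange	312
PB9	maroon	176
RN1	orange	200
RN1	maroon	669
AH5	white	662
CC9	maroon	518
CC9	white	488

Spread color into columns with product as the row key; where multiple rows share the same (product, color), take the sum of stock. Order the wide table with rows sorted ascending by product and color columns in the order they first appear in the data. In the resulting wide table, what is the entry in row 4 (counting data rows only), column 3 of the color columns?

With rows sorted ascending by product, row 4 is product=RN1. color columns in first-appearance order: orange, maroon, white, amber; column 3 is white.
Long rows with product=RN1, color=white: 901 + 834 = 1735.

1735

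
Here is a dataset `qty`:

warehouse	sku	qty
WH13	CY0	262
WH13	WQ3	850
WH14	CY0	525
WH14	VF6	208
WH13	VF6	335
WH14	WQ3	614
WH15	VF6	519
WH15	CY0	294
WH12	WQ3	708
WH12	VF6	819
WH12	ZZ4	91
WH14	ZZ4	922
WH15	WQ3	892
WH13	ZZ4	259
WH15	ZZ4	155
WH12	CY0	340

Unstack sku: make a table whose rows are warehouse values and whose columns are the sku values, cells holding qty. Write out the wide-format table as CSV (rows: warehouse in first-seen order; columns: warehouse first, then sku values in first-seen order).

Columns: warehouse plus the 4 distinct sku values (CY0, WQ3, VF6, ZZ4).
For example, row WH13 column CY0 takes qty=262 from the long row (WH13, CY0).

warehouse,CY0,WQ3,VF6,ZZ4
WH13,262,850,335,259
WH14,525,614,208,922
WH15,294,892,519,155
WH12,340,708,819,91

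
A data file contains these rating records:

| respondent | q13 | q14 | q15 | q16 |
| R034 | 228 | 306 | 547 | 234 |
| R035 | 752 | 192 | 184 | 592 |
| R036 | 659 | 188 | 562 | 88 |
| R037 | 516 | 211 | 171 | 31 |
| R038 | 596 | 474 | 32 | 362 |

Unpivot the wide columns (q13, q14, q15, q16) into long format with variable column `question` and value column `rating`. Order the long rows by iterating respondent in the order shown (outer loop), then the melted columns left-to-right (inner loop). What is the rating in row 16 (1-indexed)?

31

20 rows total (5 × 4). Row 16: index ⌊(16-1)/4⌋ = 3 into respondent → R037; (16-1) mod 4 = 3 into the melted columns → q16.
So row 16 is (R037, q16, 31); rating = 31.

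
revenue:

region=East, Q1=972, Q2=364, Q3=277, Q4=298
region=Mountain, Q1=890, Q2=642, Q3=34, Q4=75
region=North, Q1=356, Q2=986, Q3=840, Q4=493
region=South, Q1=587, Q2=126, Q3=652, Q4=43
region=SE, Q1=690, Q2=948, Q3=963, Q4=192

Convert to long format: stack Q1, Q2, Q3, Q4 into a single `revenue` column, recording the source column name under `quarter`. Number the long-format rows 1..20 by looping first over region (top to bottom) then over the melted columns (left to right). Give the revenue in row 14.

126

20 rows total (5 × 4). Row 14: index ⌊(14-1)/4⌋ = 3 into region → South; (14-1) mod 4 = 1 into the melted columns → Q2.
So row 14 is (South, Q2, 126); revenue = 126.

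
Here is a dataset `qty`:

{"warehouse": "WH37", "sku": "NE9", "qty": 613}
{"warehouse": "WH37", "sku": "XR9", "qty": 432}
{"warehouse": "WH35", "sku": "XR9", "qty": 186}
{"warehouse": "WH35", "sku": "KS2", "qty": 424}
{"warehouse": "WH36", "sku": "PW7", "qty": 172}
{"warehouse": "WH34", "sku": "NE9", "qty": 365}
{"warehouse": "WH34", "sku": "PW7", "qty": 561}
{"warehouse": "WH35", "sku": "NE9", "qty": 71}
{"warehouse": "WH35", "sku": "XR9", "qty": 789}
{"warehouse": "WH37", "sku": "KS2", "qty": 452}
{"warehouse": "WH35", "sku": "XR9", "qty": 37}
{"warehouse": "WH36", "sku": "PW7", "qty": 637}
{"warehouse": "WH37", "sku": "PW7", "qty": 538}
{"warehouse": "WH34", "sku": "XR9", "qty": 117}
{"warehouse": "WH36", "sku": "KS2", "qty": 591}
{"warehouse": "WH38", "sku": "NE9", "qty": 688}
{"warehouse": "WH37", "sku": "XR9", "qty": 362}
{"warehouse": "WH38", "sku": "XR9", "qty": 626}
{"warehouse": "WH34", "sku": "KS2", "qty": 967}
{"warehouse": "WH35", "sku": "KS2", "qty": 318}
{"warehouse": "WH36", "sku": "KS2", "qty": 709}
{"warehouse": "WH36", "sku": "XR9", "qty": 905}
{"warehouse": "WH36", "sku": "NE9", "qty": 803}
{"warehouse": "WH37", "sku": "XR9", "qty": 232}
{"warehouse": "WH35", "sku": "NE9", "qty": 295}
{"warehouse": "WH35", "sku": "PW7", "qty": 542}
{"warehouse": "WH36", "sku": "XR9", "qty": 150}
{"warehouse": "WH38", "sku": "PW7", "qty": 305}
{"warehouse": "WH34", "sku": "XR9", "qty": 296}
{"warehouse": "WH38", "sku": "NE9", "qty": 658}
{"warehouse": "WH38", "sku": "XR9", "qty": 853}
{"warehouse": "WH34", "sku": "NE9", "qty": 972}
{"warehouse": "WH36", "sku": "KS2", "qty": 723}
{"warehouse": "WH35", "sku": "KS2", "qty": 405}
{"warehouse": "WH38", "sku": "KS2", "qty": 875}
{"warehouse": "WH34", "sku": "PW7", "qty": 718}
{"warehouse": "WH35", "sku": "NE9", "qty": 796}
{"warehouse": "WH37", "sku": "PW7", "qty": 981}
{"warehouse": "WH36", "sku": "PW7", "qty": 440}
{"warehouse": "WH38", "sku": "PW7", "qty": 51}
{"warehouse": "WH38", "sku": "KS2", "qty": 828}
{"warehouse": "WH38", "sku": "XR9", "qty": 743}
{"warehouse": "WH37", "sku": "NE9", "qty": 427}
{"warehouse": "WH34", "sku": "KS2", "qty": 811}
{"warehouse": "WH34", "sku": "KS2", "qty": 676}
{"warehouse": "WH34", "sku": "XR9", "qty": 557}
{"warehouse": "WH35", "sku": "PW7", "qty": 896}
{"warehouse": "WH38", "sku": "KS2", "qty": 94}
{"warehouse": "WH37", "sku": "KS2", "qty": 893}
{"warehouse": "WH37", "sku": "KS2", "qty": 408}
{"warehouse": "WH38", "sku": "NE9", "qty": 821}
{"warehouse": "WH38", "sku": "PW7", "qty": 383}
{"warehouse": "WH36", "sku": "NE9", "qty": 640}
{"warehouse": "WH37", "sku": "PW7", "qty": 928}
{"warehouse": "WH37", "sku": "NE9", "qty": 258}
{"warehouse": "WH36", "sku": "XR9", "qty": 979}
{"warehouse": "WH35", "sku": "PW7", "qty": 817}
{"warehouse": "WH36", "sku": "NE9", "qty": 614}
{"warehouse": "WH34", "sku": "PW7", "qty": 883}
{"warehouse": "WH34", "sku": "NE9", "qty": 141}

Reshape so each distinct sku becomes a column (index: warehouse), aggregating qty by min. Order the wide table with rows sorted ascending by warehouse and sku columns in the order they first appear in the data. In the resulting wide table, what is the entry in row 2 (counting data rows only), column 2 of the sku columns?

With rows sorted ascending by warehouse, row 2 is warehouse=WH35. sku columns in first-appearance order: NE9, XR9, KS2, PW7; column 2 is XR9.
Long rows with warehouse=WH35, sku=XR9: min(186, 789, 37) = 37.

37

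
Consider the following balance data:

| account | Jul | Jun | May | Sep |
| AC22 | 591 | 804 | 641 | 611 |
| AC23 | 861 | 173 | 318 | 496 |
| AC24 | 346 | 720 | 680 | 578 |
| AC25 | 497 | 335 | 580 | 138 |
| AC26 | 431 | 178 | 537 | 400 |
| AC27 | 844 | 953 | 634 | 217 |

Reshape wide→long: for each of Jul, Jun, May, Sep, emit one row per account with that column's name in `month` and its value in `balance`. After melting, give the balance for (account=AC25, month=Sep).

Unpivoting turns each (account, wide-column) pair into one long row.
The wide cell at row AC25, column Sep holds 138, so the long row (AC25, Sep) has balance=138.

138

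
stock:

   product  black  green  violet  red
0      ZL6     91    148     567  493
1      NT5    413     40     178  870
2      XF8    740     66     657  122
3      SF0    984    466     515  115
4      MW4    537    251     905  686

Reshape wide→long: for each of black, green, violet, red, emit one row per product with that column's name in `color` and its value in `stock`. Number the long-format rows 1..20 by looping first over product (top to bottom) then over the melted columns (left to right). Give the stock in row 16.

115

20 rows total (5 × 4). Row 16: index ⌊(16-1)/4⌋ = 3 into product → SF0; (16-1) mod 4 = 3 into the melted columns → red.
So row 16 is (SF0, red, 115); stock = 115.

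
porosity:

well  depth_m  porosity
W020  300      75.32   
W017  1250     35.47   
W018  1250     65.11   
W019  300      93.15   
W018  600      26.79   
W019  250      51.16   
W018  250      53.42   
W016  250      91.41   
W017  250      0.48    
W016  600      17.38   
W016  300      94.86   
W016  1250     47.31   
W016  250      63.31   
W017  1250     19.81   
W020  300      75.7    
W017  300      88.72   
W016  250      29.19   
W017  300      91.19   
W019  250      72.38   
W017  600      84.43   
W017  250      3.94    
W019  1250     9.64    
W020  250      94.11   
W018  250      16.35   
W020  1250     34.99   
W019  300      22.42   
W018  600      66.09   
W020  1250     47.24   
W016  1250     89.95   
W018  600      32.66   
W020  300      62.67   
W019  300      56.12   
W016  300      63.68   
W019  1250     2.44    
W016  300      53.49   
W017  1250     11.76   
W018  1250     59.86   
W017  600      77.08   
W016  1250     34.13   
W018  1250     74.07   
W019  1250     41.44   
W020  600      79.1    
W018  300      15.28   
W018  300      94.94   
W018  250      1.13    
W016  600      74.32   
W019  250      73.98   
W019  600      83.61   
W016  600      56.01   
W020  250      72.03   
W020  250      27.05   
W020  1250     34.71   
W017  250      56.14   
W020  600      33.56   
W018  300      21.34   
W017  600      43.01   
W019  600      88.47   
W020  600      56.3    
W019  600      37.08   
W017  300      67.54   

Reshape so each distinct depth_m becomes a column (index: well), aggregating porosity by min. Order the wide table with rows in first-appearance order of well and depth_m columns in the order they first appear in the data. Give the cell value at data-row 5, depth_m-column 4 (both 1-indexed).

With rows in first-appearance order of well, row 5 is well=W016. depth_m columns in first-appearance order: 300, 1250, 600, 250; column 4 is 250.
Long rows with well=W016, depth_m=250: min(91.41, 63.31, 29.19) = 29.19.

29.19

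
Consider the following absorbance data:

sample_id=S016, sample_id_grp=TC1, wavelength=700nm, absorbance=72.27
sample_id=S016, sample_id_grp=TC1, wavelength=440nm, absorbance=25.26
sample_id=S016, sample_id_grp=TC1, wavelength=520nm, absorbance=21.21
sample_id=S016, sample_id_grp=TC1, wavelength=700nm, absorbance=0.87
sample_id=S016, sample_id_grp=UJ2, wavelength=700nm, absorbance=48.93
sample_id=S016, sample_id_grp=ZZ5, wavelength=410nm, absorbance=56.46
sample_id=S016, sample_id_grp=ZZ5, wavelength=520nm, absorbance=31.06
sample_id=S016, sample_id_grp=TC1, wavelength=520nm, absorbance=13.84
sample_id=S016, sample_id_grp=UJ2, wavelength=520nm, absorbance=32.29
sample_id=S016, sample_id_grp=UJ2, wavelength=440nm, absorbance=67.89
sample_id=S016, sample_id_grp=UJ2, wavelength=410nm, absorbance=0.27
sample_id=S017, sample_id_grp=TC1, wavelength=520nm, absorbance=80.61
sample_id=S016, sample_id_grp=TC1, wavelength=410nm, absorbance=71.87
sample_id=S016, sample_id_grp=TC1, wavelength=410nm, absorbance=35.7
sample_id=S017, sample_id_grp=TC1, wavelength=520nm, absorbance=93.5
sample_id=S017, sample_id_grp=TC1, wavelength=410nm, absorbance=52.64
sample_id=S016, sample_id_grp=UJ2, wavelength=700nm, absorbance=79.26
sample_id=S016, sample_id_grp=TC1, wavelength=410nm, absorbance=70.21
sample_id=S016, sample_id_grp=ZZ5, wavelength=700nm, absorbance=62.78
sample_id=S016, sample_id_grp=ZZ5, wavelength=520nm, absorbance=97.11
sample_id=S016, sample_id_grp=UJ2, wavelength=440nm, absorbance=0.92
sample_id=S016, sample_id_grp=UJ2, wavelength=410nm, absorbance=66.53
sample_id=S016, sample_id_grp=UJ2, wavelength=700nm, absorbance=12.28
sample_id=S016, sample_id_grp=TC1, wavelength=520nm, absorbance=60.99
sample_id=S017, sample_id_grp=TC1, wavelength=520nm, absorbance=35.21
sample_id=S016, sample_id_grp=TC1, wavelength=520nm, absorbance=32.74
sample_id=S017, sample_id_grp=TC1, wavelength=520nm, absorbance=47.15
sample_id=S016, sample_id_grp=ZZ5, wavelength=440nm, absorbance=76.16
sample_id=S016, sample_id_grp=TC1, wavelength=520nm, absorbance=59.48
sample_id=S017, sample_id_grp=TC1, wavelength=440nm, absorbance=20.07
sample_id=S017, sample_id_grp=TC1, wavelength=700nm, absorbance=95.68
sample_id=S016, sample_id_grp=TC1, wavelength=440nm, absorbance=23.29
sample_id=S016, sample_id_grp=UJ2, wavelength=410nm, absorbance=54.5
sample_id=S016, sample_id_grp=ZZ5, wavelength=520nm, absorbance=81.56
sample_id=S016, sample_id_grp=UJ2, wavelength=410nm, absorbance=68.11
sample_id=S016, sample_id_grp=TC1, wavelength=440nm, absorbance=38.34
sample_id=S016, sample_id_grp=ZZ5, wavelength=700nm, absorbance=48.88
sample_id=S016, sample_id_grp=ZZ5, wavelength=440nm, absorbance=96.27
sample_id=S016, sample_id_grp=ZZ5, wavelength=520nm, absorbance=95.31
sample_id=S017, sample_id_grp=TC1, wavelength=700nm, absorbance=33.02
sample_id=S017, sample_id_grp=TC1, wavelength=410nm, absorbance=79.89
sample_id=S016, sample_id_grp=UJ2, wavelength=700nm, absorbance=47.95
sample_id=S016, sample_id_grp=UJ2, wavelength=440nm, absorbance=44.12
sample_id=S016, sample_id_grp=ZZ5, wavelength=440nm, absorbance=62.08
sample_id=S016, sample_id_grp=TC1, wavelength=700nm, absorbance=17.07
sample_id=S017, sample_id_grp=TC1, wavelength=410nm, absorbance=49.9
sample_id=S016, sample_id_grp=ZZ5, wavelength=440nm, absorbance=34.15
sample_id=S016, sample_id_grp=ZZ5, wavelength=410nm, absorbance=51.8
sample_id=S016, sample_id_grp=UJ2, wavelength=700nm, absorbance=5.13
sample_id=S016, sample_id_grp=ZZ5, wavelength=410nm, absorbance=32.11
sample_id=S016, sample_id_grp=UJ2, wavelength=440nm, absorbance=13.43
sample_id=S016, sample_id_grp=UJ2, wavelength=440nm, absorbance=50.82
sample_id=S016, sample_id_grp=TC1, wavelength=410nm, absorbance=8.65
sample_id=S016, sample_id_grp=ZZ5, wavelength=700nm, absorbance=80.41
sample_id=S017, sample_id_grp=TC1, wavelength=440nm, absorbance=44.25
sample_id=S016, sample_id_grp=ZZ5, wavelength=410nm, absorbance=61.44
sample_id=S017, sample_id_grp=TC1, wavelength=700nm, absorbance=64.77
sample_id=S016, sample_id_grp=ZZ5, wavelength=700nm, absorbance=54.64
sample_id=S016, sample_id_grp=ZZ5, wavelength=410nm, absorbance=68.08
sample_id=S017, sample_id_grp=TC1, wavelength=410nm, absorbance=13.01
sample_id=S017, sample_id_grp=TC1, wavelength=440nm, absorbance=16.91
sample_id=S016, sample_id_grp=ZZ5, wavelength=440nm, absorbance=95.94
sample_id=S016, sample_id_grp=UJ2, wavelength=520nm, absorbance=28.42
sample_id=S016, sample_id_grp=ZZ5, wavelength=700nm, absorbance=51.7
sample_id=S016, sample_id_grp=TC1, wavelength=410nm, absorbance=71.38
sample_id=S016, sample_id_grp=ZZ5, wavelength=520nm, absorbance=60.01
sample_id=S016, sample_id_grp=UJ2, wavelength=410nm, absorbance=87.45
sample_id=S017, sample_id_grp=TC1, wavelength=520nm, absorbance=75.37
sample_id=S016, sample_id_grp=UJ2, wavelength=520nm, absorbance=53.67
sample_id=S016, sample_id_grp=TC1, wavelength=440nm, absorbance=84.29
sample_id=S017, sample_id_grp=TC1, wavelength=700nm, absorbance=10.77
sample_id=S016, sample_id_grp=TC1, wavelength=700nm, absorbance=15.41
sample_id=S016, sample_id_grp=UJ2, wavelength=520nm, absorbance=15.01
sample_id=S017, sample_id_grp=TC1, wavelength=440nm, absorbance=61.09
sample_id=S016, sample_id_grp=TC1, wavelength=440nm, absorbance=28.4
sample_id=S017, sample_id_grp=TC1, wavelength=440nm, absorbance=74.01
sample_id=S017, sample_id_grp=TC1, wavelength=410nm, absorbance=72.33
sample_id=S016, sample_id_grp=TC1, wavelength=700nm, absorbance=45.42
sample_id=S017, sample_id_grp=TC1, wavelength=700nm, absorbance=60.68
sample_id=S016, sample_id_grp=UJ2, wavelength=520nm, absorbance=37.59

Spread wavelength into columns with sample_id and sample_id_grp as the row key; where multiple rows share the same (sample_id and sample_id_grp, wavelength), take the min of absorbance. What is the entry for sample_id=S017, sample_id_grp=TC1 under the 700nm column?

Rows with sample_id=S017, sample_id_grp=TC1 and wavelength=700nm: absorbance values are 95.68, 33.02, 64.77, 10.77, 60.68.
min(95.68, 33.02, 64.77, 10.77, 60.68) = 10.77.

10.77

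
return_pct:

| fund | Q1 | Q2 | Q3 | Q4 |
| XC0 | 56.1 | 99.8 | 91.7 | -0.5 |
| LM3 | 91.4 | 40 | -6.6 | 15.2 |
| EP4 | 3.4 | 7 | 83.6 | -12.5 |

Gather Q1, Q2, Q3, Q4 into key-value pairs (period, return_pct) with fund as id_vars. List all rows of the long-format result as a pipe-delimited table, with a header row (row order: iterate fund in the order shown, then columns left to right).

| fund | period | return_pct |
| XC0 | Q1 | 56.1 |
| XC0 | Q2 | 99.8 |
| XC0 | Q3 | 91.7 |
| XC0 | Q4 | -0.5 |
| LM3 | Q1 | 91.4 |
| LM3 | Q2 | 40 |
| LM3 | Q3 | -6.6 |
| LM3 | Q4 | 15.2 |
| EP4 | Q1 | 3.4 |
| EP4 | Q2 | 7 |
| EP4 | Q3 | 83.6 |
| EP4 | Q4 | -12.5 |

Each (fund, column) pair becomes one row: 3 × 4 = 12 rows.
For example, (XC0, Q1) → return_pct=56.1.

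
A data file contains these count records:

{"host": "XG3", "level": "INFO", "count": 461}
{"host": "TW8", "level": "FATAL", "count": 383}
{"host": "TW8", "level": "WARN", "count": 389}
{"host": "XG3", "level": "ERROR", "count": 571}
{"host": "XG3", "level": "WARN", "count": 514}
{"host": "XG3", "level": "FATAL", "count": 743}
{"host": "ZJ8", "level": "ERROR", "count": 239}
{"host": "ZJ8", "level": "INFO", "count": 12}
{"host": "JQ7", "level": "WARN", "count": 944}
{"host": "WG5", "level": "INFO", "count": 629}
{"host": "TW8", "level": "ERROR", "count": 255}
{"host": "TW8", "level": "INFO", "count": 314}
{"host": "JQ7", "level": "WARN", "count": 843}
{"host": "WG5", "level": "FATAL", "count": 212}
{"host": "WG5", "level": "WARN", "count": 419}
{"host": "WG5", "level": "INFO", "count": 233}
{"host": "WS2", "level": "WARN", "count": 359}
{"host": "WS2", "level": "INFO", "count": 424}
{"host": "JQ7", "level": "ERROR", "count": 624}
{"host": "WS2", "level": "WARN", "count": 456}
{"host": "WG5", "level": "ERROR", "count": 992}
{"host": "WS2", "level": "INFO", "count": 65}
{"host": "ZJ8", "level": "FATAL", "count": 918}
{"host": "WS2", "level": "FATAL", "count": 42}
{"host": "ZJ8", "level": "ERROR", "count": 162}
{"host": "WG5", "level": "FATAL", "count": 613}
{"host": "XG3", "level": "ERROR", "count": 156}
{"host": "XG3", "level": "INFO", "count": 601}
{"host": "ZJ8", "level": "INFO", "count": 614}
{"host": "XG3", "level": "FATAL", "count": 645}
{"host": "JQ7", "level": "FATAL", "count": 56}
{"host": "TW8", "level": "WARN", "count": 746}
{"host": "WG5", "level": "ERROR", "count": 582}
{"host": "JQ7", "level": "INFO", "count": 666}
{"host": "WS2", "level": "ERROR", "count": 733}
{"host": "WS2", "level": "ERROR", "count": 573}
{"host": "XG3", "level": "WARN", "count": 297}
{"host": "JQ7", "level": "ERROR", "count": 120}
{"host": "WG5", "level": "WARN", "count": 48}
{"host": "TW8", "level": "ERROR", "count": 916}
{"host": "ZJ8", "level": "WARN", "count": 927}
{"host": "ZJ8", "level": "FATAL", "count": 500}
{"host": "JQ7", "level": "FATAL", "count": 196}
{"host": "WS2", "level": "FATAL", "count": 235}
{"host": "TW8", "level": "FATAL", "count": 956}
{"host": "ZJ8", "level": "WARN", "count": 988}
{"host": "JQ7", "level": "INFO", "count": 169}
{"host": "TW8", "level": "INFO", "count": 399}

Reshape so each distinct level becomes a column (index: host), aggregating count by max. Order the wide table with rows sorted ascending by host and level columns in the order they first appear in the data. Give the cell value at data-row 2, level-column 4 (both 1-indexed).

With rows sorted ascending by host, row 2 is host=TW8. level columns in first-appearance order: INFO, FATAL, WARN, ERROR; column 4 is ERROR.
Long rows with host=TW8, level=ERROR: max(255, 916) = 916.

916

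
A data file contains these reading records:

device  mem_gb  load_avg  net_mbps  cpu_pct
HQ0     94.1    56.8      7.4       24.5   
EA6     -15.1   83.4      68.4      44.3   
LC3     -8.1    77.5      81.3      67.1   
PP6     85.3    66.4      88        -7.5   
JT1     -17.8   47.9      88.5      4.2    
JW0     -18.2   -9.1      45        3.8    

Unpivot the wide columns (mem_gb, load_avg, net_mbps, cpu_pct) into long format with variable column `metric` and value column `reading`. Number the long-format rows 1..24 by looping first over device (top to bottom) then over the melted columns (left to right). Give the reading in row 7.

68.4

24 rows total (6 × 4). Row 7: index ⌊(7-1)/4⌋ = 1 into device → EA6; (7-1) mod 4 = 2 into the melted columns → net_mbps.
So row 7 is (EA6, net_mbps, 68.4); reading = 68.4.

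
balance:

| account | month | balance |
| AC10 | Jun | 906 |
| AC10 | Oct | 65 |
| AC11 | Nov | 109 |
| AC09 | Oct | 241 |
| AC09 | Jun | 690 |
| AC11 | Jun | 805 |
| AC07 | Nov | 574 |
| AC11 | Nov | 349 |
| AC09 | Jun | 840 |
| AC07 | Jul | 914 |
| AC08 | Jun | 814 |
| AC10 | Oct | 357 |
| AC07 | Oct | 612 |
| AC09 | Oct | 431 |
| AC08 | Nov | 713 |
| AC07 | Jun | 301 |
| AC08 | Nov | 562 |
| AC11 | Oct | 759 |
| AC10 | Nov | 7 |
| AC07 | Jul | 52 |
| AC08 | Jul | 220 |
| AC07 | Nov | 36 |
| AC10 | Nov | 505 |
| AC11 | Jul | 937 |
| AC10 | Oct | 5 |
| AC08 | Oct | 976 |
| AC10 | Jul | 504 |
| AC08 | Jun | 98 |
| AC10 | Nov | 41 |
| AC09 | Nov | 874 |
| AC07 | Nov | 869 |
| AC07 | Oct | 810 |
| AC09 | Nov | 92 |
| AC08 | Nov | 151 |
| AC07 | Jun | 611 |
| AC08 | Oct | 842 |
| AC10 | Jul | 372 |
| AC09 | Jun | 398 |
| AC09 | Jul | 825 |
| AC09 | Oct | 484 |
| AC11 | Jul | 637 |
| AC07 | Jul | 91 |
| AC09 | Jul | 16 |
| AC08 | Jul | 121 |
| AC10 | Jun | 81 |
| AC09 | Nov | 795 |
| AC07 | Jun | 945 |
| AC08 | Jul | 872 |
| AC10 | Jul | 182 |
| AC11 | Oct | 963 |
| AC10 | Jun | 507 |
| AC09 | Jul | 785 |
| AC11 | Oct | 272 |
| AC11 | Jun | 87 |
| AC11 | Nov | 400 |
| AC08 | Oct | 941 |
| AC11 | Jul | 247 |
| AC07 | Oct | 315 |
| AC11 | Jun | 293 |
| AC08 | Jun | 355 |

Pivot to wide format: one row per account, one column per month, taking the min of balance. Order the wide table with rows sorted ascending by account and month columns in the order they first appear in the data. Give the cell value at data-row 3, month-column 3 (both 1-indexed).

With rows sorted ascending by account, row 3 is account=AC09. month columns in first-appearance order: Jun, Oct, Nov, Jul; column 3 is Nov.
Long rows with account=AC09, month=Nov: min(874, 92, 795) = 92.

92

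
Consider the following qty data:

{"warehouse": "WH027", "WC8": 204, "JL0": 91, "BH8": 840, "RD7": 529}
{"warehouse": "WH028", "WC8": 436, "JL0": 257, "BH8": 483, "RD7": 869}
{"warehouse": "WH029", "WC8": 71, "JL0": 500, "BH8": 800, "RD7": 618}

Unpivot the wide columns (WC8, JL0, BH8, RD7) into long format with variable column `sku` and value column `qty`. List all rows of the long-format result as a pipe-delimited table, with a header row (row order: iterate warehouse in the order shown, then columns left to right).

Each (warehouse, column) pair becomes one row: 3 × 4 = 12 rows.
For example, (WH027, WC8) → qty=204.

| warehouse | sku | qty |
| WH027 | WC8 | 204 |
| WH027 | JL0 | 91 |
| WH027 | BH8 | 840 |
| WH027 | RD7 | 529 |
| WH028 | WC8 | 436 |
| WH028 | JL0 | 257 |
| WH028 | BH8 | 483 |
| WH028 | RD7 | 869 |
| WH029 | WC8 | 71 |
| WH029 | JL0 | 500 |
| WH029 | BH8 | 800 |
| WH029 | RD7 | 618 |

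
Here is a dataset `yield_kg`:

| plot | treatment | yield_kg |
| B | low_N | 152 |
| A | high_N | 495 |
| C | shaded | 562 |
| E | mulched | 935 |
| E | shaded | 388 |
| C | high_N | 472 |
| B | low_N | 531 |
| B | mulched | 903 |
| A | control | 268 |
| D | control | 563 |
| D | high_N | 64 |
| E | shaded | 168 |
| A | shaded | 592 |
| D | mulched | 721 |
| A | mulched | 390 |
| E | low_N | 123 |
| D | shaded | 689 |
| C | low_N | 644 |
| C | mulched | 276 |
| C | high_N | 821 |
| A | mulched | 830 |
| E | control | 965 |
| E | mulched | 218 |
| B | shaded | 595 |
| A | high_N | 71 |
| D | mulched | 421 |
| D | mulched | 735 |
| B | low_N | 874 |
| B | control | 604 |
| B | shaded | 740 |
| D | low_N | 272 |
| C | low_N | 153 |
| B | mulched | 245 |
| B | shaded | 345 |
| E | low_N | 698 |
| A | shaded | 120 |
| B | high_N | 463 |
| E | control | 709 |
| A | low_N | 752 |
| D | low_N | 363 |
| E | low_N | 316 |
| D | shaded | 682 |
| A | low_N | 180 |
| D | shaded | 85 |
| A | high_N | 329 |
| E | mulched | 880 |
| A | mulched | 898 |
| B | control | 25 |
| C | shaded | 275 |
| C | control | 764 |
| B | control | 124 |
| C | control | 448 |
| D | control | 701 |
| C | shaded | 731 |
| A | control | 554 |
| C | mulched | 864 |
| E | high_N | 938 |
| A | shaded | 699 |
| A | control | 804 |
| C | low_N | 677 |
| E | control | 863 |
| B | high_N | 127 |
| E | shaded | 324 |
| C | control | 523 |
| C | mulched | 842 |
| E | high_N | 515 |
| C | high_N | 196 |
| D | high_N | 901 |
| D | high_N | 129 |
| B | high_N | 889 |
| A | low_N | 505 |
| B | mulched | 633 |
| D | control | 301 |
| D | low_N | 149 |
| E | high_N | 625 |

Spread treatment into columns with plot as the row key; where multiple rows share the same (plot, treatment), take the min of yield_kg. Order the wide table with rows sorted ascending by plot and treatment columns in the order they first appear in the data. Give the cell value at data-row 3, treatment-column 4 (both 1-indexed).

With rows sorted ascending by plot, row 3 is plot=C. treatment columns in first-appearance order: low_N, high_N, shaded, mulched, control; column 4 is mulched.
Long rows with plot=C, treatment=mulched: min(276, 864, 842) = 276.

276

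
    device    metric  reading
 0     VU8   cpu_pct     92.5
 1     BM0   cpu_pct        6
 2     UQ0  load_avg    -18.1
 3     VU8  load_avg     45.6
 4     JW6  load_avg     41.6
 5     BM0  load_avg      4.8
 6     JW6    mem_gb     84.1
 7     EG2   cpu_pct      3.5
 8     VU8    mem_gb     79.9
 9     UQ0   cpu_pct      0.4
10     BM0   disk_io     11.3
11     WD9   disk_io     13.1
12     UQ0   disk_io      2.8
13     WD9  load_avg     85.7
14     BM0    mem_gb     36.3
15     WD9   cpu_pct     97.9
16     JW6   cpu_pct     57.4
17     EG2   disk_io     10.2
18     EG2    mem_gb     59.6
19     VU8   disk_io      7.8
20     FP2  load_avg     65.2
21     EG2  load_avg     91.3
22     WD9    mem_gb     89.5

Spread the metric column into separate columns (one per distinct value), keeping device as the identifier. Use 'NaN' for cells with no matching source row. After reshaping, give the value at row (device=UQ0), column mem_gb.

NaN

No long-format row has device=UQ0 and metric=mem_gb, so the cell is NaN.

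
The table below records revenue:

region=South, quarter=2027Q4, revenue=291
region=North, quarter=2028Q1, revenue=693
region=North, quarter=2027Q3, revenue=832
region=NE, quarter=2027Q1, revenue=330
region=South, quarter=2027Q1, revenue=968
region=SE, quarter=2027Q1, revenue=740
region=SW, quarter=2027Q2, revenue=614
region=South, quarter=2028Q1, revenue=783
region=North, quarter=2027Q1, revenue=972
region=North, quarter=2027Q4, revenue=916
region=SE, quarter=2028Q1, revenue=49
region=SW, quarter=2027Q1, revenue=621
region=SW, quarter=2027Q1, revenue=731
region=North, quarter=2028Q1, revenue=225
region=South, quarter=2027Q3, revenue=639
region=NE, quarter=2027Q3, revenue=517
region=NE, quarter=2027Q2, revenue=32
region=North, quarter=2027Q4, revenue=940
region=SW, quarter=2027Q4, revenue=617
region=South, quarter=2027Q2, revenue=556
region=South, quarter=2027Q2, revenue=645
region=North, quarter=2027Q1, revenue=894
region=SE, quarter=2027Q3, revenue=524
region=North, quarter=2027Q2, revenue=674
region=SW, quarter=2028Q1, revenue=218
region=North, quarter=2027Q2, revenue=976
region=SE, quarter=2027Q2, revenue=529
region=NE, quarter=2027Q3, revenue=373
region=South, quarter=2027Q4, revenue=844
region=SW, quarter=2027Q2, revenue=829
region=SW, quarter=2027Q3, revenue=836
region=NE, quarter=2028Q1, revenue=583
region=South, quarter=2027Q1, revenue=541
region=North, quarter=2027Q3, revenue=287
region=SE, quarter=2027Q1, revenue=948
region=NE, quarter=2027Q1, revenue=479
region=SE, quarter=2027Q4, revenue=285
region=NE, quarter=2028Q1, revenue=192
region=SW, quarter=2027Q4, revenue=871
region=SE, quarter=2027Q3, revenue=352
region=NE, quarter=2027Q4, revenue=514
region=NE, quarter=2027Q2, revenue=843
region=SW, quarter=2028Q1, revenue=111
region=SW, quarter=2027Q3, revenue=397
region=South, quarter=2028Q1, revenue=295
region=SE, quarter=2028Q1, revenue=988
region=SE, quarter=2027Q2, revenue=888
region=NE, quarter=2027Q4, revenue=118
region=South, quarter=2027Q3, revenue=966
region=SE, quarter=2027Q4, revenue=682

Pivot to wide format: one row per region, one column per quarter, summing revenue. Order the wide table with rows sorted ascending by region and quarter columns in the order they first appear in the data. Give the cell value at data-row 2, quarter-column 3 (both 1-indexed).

1119

With rows sorted ascending by region, row 2 is region=North. quarter columns in first-appearance order: 2027Q4, 2028Q1, 2027Q3, 2027Q1, 2027Q2; column 3 is 2027Q3.
Long rows with region=North, quarter=2027Q3: 832 + 287 = 1119.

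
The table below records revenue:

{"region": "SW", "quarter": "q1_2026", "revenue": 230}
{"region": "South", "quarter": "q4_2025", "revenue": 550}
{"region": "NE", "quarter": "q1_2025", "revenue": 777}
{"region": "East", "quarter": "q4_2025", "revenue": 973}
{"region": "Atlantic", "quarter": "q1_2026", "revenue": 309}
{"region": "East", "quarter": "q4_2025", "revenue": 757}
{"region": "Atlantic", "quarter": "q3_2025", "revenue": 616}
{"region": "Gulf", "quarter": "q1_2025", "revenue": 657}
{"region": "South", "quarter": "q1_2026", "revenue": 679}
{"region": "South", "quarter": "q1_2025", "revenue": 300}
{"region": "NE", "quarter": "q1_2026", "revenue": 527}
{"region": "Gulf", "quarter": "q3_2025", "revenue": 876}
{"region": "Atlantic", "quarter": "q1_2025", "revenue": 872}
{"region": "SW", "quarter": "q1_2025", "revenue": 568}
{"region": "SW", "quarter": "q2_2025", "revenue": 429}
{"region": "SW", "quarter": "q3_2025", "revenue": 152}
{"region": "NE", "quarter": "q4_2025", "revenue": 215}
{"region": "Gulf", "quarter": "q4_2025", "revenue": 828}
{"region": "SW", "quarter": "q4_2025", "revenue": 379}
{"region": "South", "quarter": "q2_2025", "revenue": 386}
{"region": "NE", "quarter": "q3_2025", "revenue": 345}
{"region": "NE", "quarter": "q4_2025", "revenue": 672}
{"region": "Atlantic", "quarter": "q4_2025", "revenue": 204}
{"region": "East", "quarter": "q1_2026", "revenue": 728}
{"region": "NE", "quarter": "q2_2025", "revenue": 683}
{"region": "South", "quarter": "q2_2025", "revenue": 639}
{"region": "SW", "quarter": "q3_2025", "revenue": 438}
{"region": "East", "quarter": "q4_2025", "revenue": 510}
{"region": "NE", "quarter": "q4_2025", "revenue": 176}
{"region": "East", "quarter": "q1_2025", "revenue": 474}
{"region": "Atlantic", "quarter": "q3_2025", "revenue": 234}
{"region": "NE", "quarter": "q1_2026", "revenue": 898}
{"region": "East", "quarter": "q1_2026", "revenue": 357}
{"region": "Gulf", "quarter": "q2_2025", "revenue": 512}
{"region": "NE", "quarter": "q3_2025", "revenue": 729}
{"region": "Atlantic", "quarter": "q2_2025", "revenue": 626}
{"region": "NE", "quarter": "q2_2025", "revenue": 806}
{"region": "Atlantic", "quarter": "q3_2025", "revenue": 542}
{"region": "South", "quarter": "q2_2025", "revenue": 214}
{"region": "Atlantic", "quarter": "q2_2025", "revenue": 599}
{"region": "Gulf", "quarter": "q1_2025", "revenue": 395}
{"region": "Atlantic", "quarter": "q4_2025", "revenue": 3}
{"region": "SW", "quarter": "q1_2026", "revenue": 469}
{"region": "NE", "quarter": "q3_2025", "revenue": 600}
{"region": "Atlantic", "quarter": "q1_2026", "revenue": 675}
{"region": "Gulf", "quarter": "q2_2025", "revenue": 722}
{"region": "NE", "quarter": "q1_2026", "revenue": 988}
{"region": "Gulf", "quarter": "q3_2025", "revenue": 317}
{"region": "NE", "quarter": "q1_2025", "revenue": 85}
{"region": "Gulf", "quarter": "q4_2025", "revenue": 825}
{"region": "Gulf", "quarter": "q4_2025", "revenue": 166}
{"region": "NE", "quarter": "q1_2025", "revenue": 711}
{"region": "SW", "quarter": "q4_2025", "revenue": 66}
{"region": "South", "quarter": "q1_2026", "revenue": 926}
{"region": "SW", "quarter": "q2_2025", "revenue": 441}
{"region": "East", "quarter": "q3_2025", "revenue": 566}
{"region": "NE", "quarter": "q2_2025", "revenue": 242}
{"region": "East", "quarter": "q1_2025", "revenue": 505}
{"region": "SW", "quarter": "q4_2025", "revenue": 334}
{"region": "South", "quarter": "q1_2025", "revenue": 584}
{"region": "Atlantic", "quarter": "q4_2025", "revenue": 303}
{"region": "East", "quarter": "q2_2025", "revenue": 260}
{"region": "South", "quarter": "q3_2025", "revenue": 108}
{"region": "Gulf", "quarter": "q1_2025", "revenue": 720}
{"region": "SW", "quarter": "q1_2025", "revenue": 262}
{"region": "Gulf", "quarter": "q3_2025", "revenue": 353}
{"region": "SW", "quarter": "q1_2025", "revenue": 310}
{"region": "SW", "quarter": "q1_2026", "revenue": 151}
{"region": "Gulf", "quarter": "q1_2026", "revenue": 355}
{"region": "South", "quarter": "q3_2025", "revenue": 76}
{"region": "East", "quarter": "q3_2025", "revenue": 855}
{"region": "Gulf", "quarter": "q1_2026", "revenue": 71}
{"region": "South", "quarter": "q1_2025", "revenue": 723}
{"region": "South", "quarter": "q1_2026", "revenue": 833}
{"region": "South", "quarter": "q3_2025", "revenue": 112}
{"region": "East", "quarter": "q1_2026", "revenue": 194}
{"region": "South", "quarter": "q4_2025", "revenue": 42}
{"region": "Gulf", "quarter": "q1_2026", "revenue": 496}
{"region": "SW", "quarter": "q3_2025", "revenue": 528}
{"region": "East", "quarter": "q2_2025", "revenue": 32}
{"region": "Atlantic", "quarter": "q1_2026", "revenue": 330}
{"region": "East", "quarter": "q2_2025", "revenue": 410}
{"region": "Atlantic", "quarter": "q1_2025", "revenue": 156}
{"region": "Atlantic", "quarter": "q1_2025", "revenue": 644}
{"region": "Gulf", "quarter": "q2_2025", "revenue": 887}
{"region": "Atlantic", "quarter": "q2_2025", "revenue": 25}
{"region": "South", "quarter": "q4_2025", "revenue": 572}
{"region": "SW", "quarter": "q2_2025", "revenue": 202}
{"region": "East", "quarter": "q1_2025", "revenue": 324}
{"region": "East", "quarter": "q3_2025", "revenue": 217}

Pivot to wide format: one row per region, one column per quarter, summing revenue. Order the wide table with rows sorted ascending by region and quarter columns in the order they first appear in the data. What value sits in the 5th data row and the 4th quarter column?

With rows sorted ascending by region, row 5 is region=SW. quarter columns in first-appearance order: q1_2026, q4_2025, q1_2025, q3_2025, q2_2025; column 4 is q3_2025.
Long rows with region=SW, quarter=q3_2025: 152 + 438 + 528 = 1118.

1118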